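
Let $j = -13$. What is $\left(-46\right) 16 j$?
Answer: $9568$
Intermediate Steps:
$\left(-46\right) 16 j = \left(-46\right) 16 \left(-13\right) = \left(-736\right) \left(-13\right) = 9568$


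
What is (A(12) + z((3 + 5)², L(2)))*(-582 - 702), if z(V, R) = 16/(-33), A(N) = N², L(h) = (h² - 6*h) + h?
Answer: -2027008/11 ≈ -1.8427e+5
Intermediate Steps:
L(h) = h² - 5*h
z(V, R) = -16/33 (z(V, R) = 16*(-1/33) = -16/33)
(A(12) + z((3 + 5)², L(2)))*(-582 - 702) = (12² - 16/33)*(-582 - 702) = (144 - 16/33)*(-1284) = (4736/33)*(-1284) = -2027008/11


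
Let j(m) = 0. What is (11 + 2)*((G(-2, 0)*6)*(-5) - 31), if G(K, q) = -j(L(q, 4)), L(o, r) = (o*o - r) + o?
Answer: -403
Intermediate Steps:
L(o, r) = o + o² - r (L(o, r) = (o² - r) + o = o + o² - r)
G(K, q) = 0 (G(K, q) = -1*0 = 0)
(11 + 2)*((G(-2, 0)*6)*(-5) - 31) = (11 + 2)*((0*6)*(-5) - 31) = 13*(0*(-5) - 31) = 13*(0 - 31) = 13*(-31) = -403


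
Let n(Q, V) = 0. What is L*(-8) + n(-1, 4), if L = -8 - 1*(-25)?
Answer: -136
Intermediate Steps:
L = 17 (L = -8 + 25 = 17)
L*(-8) + n(-1, 4) = 17*(-8) + 0 = -136 + 0 = -136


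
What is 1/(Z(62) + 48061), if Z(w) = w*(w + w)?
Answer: 1/55749 ≈ 1.7938e-5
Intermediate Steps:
Z(w) = 2*w² (Z(w) = w*(2*w) = 2*w²)
1/(Z(62) + 48061) = 1/(2*62² + 48061) = 1/(2*3844 + 48061) = 1/(7688 + 48061) = 1/55749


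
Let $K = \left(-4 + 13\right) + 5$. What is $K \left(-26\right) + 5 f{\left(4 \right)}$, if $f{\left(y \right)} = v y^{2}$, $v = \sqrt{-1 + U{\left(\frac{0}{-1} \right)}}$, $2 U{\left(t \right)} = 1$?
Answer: $-364 + 40 i \sqrt{2} \approx -364.0 + 56.569 i$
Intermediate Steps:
$U{\left(t \right)} = \frac{1}{2}$ ($U{\left(t \right)} = \frac{1}{2} \cdot 1 = \frac{1}{2}$)
$K = 14$ ($K = 9 + 5 = 14$)
$v = \frac{i \sqrt{2}}{2}$ ($v = \sqrt{-1 + \frac{1}{2}} = \sqrt{- \frac{1}{2}} = \frac{i \sqrt{2}}{2} \approx 0.70711 i$)
$f{\left(y \right)} = \frac{i \sqrt{2} y^{2}}{2}$ ($f{\left(y \right)} = \frac{i \sqrt{2}}{2} y^{2} = \frac{i \sqrt{2} y^{2}}{2}$)
$K \left(-26\right) + 5 f{\left(4 \right)} = 14 \left(-26\right) + 5 \frac{i \sqrt{2} \cdot 4^{2}}{2} = -364 + 5 \cdot \frac{1}{2} i \sqrt{2} \cdot 16 = -364 + 5 \cdot 8 i \sqrt{2} = -364 + 40 i \sqrt{2}$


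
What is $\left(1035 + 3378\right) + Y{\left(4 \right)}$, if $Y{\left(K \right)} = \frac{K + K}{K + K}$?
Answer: $4414$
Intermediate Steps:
$Y{\left(K \right)} = 1$ ($Y{\left(K \right)} = \frac{2 K}{2 K} = 2 K \frac{1}{2 K} = 1$)
$\left(1035 + 3378\right) + Y{\left(4 \right)} = \left(1035 + 3378\right) + 1 = 4413 + 1 = 4414$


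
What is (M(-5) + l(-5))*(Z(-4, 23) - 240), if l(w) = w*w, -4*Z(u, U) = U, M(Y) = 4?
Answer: -28507/4 ≈ -7126.8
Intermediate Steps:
Z(u, U) = -U/4
l(w) = w**2
(M(-5) + l(-5))*(Z(-4, 23) - 240) = (4 + (-5)**2)*(-1/4*23 - 240) = (4 + 25)*(-23/4 - 240) = 29*(-983/4) = -28507/4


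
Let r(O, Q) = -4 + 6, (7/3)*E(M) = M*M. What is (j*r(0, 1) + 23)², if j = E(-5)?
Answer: 96721/49 ≈ 1973.9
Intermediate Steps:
E(M) = 3*M²/7 (E(M) = 3*(M*M)/7 = 3*M²/7)
j = 75/7 (j = (3/7)*(-5)² = (3/7)*25 = 75/7 ≈ 10.714)
r(O, Q) = 2
(j*r(0, 1) + 23)² = ((75/7)*2 + 23)² = (150/7 + 23)² = (311/7)² = 96721/49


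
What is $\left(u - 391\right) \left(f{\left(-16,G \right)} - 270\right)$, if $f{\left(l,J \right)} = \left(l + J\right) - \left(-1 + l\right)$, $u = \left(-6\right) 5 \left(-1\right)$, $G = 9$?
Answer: $93860$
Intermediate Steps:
$u = 30$ ($u = \left(-30\right) \left(-1\right) = 30$)
$f{\left(l,J \right)} = 1 + J$ ($f{\left(l,J \right)} = \left(J + l\right) - \left(-1 + l\right) = 1 + J$)
$\left(u - 391\right) \left(f{\left(-16,G \right)} - 270\right) = \left(30 - 391\right) \left(\left(1 + 9\right) - 270\right) = - 361 \left(10 - 270\right) = \left(-361\right) \left(-260\right) = 93860$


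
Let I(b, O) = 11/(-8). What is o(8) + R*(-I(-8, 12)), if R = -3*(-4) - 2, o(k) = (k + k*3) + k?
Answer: 215/4 ≈ 53.750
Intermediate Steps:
I(b, O) = -11/8 (I(b, O) = 11*(-1/8) = -11/8)
o(k) = 5*k (o(k) = (k + 3*k) + k = 4*k + k = 5*k)
R = 10 (R = 12 - 2 = 10)
o(8) + R*(-I(-8, 12)) = 5*8 + 10*(-1*(-11/8)) = 40 + 10*(11/8) = 40 + 55/4 = 215/4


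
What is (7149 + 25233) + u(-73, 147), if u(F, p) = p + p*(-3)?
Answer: 32088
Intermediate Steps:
u(F, p) = -2*p (u(F, p) = p - 3*p = -2*p)
(7149 + 25233) + u(-73, 147) = (7149 + 25233) - 2*147 = 32382 - 294 = 32088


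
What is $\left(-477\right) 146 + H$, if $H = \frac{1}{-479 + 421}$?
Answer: $- \frac{4039237}{58} \approx -69642.0$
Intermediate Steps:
$H = - \frac{1}{58}$ ($H = \frac{1}{-58} = - \frac{1}{58} \approx -0.017241$)
$\left(-477\right) 146 + H = \left(-477\right) 146 - \frac{1}{58} = -69642 - \frac{1}{58} = - \frac{4039237}{58}$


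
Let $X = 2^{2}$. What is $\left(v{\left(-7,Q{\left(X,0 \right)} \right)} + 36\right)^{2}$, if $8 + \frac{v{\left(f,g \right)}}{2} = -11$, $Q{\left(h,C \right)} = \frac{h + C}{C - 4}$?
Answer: $4$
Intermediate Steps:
$X = 4$
$Q{\left(h,C \right)} = \frac{C + h}{-4 + C}$
$v{\left(f,g \right)} = -38$ ($v{\left(f,g \right)} = -16 + 2 \left(-11\right) = -16 - 22 = -38$)
$\left(v{\left(-7,Q{\left(X,0 \right)} \right)} + 36\right)^{2} = \left(-38 + 36\right)^{2} = \left(-2\right)^{2} = 4$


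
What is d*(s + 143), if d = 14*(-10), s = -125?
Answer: -2520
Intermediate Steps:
d = -140
d*(s + 143) = -140*(-125 + 143) = -140*18 = -2520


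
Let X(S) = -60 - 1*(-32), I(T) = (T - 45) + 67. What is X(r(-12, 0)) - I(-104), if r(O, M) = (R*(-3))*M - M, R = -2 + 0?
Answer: 54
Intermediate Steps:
R = -2
I(T) = 22 + T (I(T) = (-45 + T) + 67 = 22 + T)
r(O, M) = 5*M (r(O, M) = (-2*(-3))*M - M = 6*M - M = 5*M)
X(S) = -28 (X(S) = -60 + 32 = -28)
X(r(-12, 0)) - I(-104) = -28 - (22 - 104) = -28 - 1*(-82) = -28 + 82 = 54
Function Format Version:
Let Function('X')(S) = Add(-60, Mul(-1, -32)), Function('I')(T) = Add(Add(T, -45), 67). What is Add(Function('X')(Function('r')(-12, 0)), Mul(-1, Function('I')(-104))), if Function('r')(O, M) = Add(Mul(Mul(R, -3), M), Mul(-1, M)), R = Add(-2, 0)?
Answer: 54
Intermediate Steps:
R = -2
Function('I')(T) = Add(22, T) (Function('I')(T) = Add(Add(-45, T), 67) = Add(22, T))
Function('r')(O, M) = Mul(5, M) (Function('r')(O, M) = Add(Mul(Mul(-2, -3), M), Mul(-1, M)) = Add(Mul(6, M), Mul(-1, M)) = Mul(5, M))
Function('X')(S) = -28 (Function('X')(S) = Add(-60, 32) = -28)
Add(Function('X')(Function('r')(-12, 0)), Mul(-1, Function('I')(-104))) = Add(-28, Mul(-1, Add(22, -104))) = Add(-28, Mul(-1, -82)) = Add(-28, 82) = 54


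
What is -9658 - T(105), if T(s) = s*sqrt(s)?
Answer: -9658 - 105*sqrt(105) ≈ -10734.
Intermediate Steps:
T(s) = s**(3/2)
-9658 - T(105) = -9658 - 105**(3/2) = -9658 - 105*sqrt(105)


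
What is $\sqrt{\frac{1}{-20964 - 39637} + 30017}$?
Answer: $\frac{2 \sqrt{27559217037454}}{60601} \approx 173.25$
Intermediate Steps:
$\sqrt{\frac{1}{-20964 - 39637} + 30017} = \sqrt{\frac{1}{-60601} + 30017} = \sqrt{- \frac{1}{60601} + 30017} = \sqrt{\frac{1819060216}{60601}} = \frac{2 \sqrt{27559217037454}}{60601}$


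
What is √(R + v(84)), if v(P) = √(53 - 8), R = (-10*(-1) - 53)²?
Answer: √(1849 + 3*√5) ≈ 43.078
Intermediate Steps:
R = 1849 (R = (10 - 53)² = (-43)² = 1849)
v(P) = 3*√5 (v(P) = √45 = 3*√5)
√(R + v(84)) = √(1849 + 3*√5)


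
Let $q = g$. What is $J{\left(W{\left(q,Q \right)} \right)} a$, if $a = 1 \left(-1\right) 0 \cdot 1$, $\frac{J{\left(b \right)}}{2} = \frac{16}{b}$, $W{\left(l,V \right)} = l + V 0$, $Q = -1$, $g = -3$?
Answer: $0$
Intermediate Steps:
$q = -3$
$W{\left(l,V \right)} = l$ ($W{\left(l,V \right)} = l + 0 = l$)
$J{\left(b \right)} = \frac{32}{b}$ ($J{\left(b \right)} = 2 \frac{16}{b} = \frac{32}{b}$)
$a = 0$ ($a = \left(-1\right) 0 \cdot 1 = 0 \cdot 1 = 0$)
$J{\left(W{\left(q,Q \right)} \right)} a = \frac{32}{-3} \cdot 0 = 32 \left(- \frac{1}{3}\right) 0 = \left(- \frac{32}{3}\right) 0 = 0$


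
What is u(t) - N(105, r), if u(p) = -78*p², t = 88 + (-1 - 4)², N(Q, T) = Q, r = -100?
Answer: -996087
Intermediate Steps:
t = 113 (t = 88 + (-5)² = 88 + 25 = 113)
u(t) - N(105, r) = -78*113² - 1*105 = -78*12769 - 105 = -995982 - 105 = -996087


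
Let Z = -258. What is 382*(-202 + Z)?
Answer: -175720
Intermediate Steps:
382*(-202 + Z) = 382*(-202 - 258) = 382*(-460) = -175720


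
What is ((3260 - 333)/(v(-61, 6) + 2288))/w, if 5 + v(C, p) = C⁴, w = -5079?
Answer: -2927/70334621796 ≈ -4.1615e-8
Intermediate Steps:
v(C, p) = -5 + C⁴
((3260 - 333)/(v(-61, 6) + 2288))/w = ((3260 - 333)/((-5 + (-61)⁴) + 2288))/(-5079) = (2927/((-5 + 13845841) + 2288))*(-1/5079) = (2927/(13845836 + 2288))*(-1/5079) = (2927/13848124)*(-1/5079) = -2927/70334621796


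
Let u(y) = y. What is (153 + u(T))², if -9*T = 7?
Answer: 1876900/81 ≈ 23172.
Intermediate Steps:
T = -7/9 (T = -⅑*7 = -7/9 ≈ -0.77778)
(153 + u(T))² = (153 - 7/9)² = (1370/9)² = 1876900/81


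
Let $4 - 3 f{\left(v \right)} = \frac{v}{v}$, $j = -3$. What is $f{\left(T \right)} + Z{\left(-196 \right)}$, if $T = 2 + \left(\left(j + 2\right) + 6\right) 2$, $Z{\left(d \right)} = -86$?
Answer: $-85$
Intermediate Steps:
$T = 12$ ($T = 2 + \left(\left(-3 + 2\right) + 6\right) 2 = 2 + \left(-1 + 6\right) 2 = 2 + 5 \cdot 2 = 2 + 10 = 12$)
$f{\left(v \right)} = 1$ ($f{\left(v \right)} = \frac{4}{3} - \frac{v \frac{1}{v}}{3} = \frac{4}{3} - \frac{1}{3} = 1$)
$f{\left(T \right)} + Z{\left(-196 \right)} = 1 - 86 = -85$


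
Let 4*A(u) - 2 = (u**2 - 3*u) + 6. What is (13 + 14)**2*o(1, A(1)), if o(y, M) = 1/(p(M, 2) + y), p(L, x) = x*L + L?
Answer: 1458/11 ≈ 132.55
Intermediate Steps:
p(L, x) = L + L*x (p(L, x) = L*x + L = L + L*x)
A(u) = 2 - 3*u/4 + u**2/4 (A(u) = 1/2 + ((u**2 - 3*u) + 6)/4 = 1/2 + (6 + u**2 - 3*u)/4 = 1/2 + (3/2 - 3*u/4 + u**2/4) = 2 - 3*u/4 + u**2/4)
o(y, M) = 1/(y + 3*M) (o(y, M) = 1/(M*(1 + 2) + y) = 1/(M*3 + y) = 1/(3*M + y) = 1/(y + 3*M))
(13 + 14)**2*o(1, A(1)) = (13 + 14)**2/(1 + 3*(2 - 3/4*1 + (1/4)*1**2)) = 27**2/(1 + 3*(2 - 3/4 + (1/4)*1)) = 729/(1 + 3*(2 - 3/4 + 1/4)) = 729/(1 + 3*(3/2)) = 729/(1 + 9/2) = 729/(11/2) = 729*(2/11) = 1458/11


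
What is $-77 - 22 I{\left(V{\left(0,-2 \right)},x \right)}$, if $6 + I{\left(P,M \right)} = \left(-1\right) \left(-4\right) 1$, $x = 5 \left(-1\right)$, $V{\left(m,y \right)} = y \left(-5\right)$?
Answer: $-33$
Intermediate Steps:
$V{\left(m,y \right)} = - 5 y$
$x = -5$
$I{\left(P,M \right)} = -2$ ($I{\left(P,M \right)} = -6 + \left(-1\right) \left(-4\right) 1 = -6 + 4 \cdot 1 = -6 + 4 = -2$)
$-77 - 22 I{\left(V{\left(0,-2 \right)},x \right)} = -77 - -44 = -77 + 44 = -33$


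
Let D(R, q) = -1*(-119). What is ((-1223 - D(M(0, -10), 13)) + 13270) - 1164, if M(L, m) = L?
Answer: 10764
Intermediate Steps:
D(R, q) = 119
((-1223 - D(M(0, -10), 13)) + 13270) - 1164 = ((-1223 - 1*119) + 13270) - 1164 = ((-1223 - 119) + 13270) - 1164 = (-1342 + 13270) - 1164 = 11928 - 1164 = 10764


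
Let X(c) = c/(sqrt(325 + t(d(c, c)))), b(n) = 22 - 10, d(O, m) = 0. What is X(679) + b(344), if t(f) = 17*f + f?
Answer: 12 + 679*sqrt(13)/65 ≈ 49.664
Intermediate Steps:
t(f) = 18*f
b(n) = 12
X(c) = c*sqrt(13)/65 (X(c) = c/(sqrt(325 + 18*0)) = c/(sqrt(325 + 0)) = c/(sqrt(325)) = c/((5*sqrt(13))) = c*(sqrt(13)/65) = c*sqrt(13)/65)
X(679) + b(344) = (1/65)*679*sqrt(13) + 12 = 679*sqrt(13)/65 + 12 = 12 + 679*sqrt(13)/65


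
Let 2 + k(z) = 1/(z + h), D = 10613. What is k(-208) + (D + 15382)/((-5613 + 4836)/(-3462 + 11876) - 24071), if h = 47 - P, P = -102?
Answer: -5286594317/1707073727 ≈ -3.0969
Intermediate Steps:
h = 149 (h = 47 - 1*(-102) = 47 + 102 = 149)
k(z) = -2 + 1/(149 + z) (k(z) = -2 + 1/(z + 149) = -2 + 1/(149 + z))
k(-208) + (D + 15382)/((-5613 + 4836)/(-3462 + 11876) - 24071) = (-297 - 2*(-208))/(149 - 208) + (10613 + 15382)/((-5613 + 4836)/(-3462 + 11876) - 24071) = (-297 + 416)/(-59) + 25995/(-777/8414 - 24071) = -1/59*119 + 25995/(-777*1/8414 - 24071) = -119/59 + 25995/(-111/1202 - 24071) = -119/59 + 25995/(-28933453/1202) = -119/59 + 25995*(-1202/28933453) = -119/59 - 31245990/28933453 = -5286594317/1707073727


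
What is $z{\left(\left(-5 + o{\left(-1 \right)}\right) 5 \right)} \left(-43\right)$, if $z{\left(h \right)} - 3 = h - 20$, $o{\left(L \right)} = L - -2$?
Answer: $1591$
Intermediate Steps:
$o{\left(L \right)} = 2 + L$ ($o{\left(L \right)} = L + 2 = 2 + L$)
$z{\left(h \right)} = -17 + h$ ($z{\left(h \right)} = 3 + \left(h - 20\right) = 3 + \left(-20 + h\right) = -17 + h$)
$z{\left(\left(-5 + o{\left(-1 \right)}\right) 5 \right)} \left(-43\right) = \left(-17 + \left(-5 + \left(2 - 1\right)\right) 5\right) \left(-43\right) = \left(-17 + \left(-5 + 1\right) 5\right) \left(-43\right) = \left(-17 - 20\right) \left(-43\right) = \left(-37\right) \left(-43\right) = 1591$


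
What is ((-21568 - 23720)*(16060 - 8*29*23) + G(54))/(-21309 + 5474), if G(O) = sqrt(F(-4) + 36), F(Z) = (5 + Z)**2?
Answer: 485668512/15835 - sqrt(37)/15835 ≈ 30671.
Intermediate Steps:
G(O) = sqrt(37) (G(O) = sqrt((5 - 4)**2 + 36) = sqrt(1**2 + 36) = sqrt(1 + 36) = sqrt(37))
((-21568 - 23720)*(16060 - 8*29*23) + G(54))/(-21309 + 5474) = ((-21568 - 23720)*(16060 - 8*29*23) + sqrt(37))/(-21309 + 5474) = (-45288*(16060 - 232*23) + sqrt(37))/(-15835) = (-45288*(16060 - 5336) + sqrt(37))*(-1/15835) = (-45288*10724 + sqrt(37))*(-1/15835) = (-485668512 + sqrt(37))*(-1/15835) = 485668512/15835 - sqrt(37)/15835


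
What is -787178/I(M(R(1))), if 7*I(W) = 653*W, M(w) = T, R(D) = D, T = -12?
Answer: 2755123/3918 ≈ 703.20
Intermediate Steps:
M(w) = -12
I(W) = 653*W/7 (I(W) = (653*W)/7 = 653*W/7)
-787178/I(M(R(1))) = -787178/((653/7)*(-12)) = -787178/(-7836/7) = -787178*(-7/7836) = 2755123/3918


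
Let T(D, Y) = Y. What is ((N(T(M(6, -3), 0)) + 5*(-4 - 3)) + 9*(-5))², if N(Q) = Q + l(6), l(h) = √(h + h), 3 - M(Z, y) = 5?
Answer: 6412 - 320*√3 ≈ 5857.7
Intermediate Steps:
M(Z, y) = -2 (M(Z, y) = 3 - 1*5 = 3 - 5 = -2)
l(h) = √2*√h (l(h) = √(2*h) = √2*√h)
N(Q) = Q + 2*√3 (N(Q) = Q + √2*√6 = Q + 2*√3)
((N(T(M(6, -3), 0)) + 5*(-4 - 3)) + 9*(-5))² = (((0 + 2*√3) + 5*(-4 - 3)) + 9*(-5))² = ((2*√3 + 5*(-7)) - 45)² = ((2*√3 - 35) - 45)² = ((-35 + 2*√3) - 45)² = (-80 + 2*√3)²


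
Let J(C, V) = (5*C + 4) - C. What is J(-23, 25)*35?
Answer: -3080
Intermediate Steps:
J(C, V) = 4 + 4*C (J(C, V) = (4 + 5*C) - C = 4 + 4*C)
J(-23, 25)*35 = (4 + 4*(-23))*35 = (4 - 92)*35 = -88*35 = -3080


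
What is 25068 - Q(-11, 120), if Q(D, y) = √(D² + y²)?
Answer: 25068 - √14521 ≈ 24948.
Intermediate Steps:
25068 - Q(-11, 120) = 25068 - √((-11)² + 120²) = 25068 - √(121 + 14400) = 25068 - √14521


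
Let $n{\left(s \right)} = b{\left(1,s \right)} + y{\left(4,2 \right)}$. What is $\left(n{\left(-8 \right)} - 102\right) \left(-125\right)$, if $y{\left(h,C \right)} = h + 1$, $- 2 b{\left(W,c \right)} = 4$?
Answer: $12375$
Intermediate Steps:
$b{\left(W,c \right)} = -2$ ($b{\left(W,c \right)} = \left(- \frac{1}{2}\right) 4 = -2$)
$y{\left(h,C \right)} = 1 + h$
$n{\left(s \right)} = 3$ ($n{\left(s \right)} = -2 + \left(1 + 4\right) = -2 + 5 = 3$)
$\left(n{\left(-8 \right)} - 102\right) \left(-125\right) = \left(3 - 102\right) \left(-125\right) = \left(-99\right) \left(-125\right) = 12375$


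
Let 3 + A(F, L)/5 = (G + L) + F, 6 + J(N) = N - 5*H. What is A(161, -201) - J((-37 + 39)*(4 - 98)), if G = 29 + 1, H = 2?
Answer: 139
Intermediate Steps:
G = 30
J(N) = -16 + N (J(N) = -6 + (N - 5*2) = -6 + (N - 10) = -6 + (-10 + N) = -16 + N)
A(F, L) = 135 + 5*F + 5*L (A(F, L) = -15 + 5*((30 + L) + F) = -15 + 5*(30 + F + L) = -15 + (150 + 5*F + 5*L) = 135 + 5*F + 5*L)
A(161, -201) - J((-37 + 39)*(4 - 98)) = (135 + 5*161 + 5*(-201)) - (-16 + (-37 + 39)*(4 - 98)) = (135 + 805 - 1005) - (-16 + 2*(-94)) = -65 - (-16 - 188) = -65 - 1*(-204) = -65 + 204 = 139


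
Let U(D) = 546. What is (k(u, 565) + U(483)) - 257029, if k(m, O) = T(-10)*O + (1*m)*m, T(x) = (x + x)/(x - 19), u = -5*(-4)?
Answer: -7415107/29 ≈ -2.5569e+5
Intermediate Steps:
u = 20
T(x) = 2*x/(-19 + x) (T(x) = (2*x)/(-19 + x) = 2*x/(-19 + x))
k(m, O) = m**2 + 20*O/29 (k(m, O) = (2*(-10)/(-19 - 10))*O + (1*m)*m = (2*(-10)/(-29))*O + m*m = (2*(-10)*(-1/29))*O + m**2 = 20*O/29 + m**2 = m**2 + 20*O/29)
(k(u, 565) + U(483)) - 257029 = ((20**2 + (20/29)*565) + 546) - 257029 = ((400 + 11300/29) + 546) - 257029 = (22900/29 + 546) - 257029 = 38734/29 - 257029 = -7415107/29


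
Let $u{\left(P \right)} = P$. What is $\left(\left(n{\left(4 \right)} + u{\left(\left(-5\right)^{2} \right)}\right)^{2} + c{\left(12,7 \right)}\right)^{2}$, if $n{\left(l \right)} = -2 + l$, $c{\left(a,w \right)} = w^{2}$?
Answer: $605284$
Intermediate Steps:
$\left(\left(n{\left(4 \right)} + u{\left(\left(-5\right)^{2} \right)}\right)^{2} + c{\left(12,7 \right)}\right)^{2} = \left(\left(\left(-2 + 4\right) + \left(-5\right)^{2}\right)^{2} + 7^{2}\right)^{2} = \left(\left(2 + 25\right)^{2} + 49\right)^{2} = \left(27^{2} + 49\right)^{2} = \left(729 + 49\right)^{2} = 778^{2} = 605284$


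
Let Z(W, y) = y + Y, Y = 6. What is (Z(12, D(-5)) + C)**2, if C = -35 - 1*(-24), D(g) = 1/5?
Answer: 576/25 ≈ 23.040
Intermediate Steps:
D(g) = 1/5
Z(W, y) = 6 + y (Z(W, y) = y + 6 = 6 + y)
C = -11 (C = -35 + 24 = -11)
(Z(12, D(-5)) + C)**2 = ((6 + 1/5) - 11)**2 = (31/5 - 11)**2 = (-24/5)**2 = 576/25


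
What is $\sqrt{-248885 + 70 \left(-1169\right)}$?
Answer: $i \sqrt{330715} \approx 575.08 i$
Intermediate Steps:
$\sqrt{-248885 + 70 \left(-1169\right)} = \sqrt{-248885 - 81830} = \sqrt{-330715} = i \sqrt{330715}$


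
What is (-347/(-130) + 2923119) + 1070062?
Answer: 519113877/130 ≈ 3.9932e+6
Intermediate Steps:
(-347/(-130) + 2923119) + 1070062 = (-347*(-1/130) + 2923119) + 1070062 = (347/130 + 2923119) + 1070062 = 380005817/130 + 1070062 = 519113877/130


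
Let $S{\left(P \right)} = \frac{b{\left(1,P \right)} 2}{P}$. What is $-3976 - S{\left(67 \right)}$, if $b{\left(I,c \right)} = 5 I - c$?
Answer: $- \frac{266268}{67} \approx -3974.1$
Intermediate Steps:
$b{\left(I,c \right)} = - c + 5 I$
$S{\left(P \right)} = \frac{10 - 2 P}{P}$ ($S{\left(P \right)} = \frac{\left(- P + 5 \cdot 1\right) 2}{P} = \frac{\left(- P + 5\right) 2}{P} = \frac{\left(5 - P\right) 2}{P} = \frac{10 - 2 P}{P}$)
$-3976 - S{\left(67 \right)} = -3976 - \left(-2 + \frac{10}{67}\right) = -3976 - - \frac{124}{67} = -3976 + \frac{124}{67} = - \frac{266268}{67}$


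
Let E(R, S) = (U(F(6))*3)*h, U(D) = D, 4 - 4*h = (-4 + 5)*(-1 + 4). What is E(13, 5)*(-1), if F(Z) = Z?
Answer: -9/2 ≈ -4.5000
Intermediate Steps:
h = ¼ (h = 1 - (-4 + 5)*(-1 + 4)/4 = 1 - 3/4 = 1 - ¼*3 = 1 - ¾ = ¼ ≈ 0.25000)
E(R, S) = 9/2 (E(R, S) = (6*3)*(¼) = 18*(¼) = 9/2)
E(13, 5)*(-1) = (9/2)*(-1) = -9/2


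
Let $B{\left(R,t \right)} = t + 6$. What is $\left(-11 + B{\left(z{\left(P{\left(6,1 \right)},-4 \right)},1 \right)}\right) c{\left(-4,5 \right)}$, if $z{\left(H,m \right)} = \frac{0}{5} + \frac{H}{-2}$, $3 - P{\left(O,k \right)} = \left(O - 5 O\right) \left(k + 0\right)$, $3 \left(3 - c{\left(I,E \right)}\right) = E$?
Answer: $- \frac{16}{3} \approx -5.3333$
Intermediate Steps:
$c{\left(I,E \right)} = 3 - \frac{E}{3}$
$P{\left(O,k \right)} = 3 + 4 O k$ ($P{\left(O,k \right)} = 3 - \left(O - 5 O\right) \left(k + 0\right) = 3 - - 4 O k = 3 + 4 O k$)
$z{\left(H,m \right)} = - \frac{H}{2}$ ($z{\left(H,m \right)} = 0 \cdot \frac{1}{5} + H \left(- \frac{1}{2}\right) = 0 - \frac{H}{2} = - \frac{H}{2}$)
$B{\left(R,t \right)} = 6 + t$
$\left(-11 + B{\left(z{\left(P{\left(6,1 \right)},-4 \right)},1 \right)}\right) c{\left(-4,5 \right)} = \left(-11 + \left(6 + 1\right)\right) \left(3 - \frac{5}{3}\right) = \left(-11 + 7\right) \left(3 - \frac{5}{3}\right) = \left(-4\right) \frac{4}{3} = - \frac{16}{3}$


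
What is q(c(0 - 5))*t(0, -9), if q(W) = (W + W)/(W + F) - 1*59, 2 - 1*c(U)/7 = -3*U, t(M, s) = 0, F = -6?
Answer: 0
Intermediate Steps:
c(U) = 14 + 21*U (c(U) = 14 - (-21)*U = 14 + 21*U)
q(W) = -59 + 2*W/(-6 + W) (q(W) = (W + W)/(W - 6) - 1*59 = (2*W)/(-6 + W) - 59 = 2*W/(-6 + W) - 59 = -59 + 2*W/(-6 + W))
q(c(0 - 5))*t(0, -9) = (3*(118 - 19*(14 + 21*(0 - 5)))/(-6 + (14 + 21*(0 - 5))))*0 = (3*(118 - 19*(14 + 21*(-5)))/(-6 + (14 + 21*(-5))))*0 = (3*(118 - 19*(14 - 105))/(-6 + (14 - 105)))*0 = (3*(118 - 19*(-91))/(-6 - 91))*0 = (3*(118 + 1729)/(-97))*0 = (3*(-1/97)*1847)*0 = -5541/97*0 = 0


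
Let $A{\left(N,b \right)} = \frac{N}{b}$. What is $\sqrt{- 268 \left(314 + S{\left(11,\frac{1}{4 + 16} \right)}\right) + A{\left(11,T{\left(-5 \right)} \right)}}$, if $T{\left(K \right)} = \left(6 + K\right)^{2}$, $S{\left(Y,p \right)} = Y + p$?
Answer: $\frac{14 i \sqrt{11110}}{5} \approx 295.13 i$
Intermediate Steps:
$\sqrt{- 268 \left(314 + S{\left(11,\frac{1}{4 + 16} \right)}\right) + A{\left(11,T{\left(-5 \right)} \right)}} = \sqrt{- 268 \left(314 + \left(11 + \frac{1}{4 + 16}\right)\right) + \frac{11}{\left(6 - 5\right)^{2}}} = \sqrt{- 268 \left(314 + \left(11 + \frac{1}{20}\right)\right) + \frac{11}{1^{2}}} = \sqrt{- 268 \left(314 + \left(11 + \frac{1}{20}\right)\right) + \frac{11}{1}} = \sqrt{- 268 \left(314 + \frac{221}{20}\right) + 11 \cdot 1} = \sqrt{\left(-268\right) \frac{6501}{20} + 11} = \sqrt{- \frac{435567}{5} + 11} = \sqrt{- \frac{435512}{5}} = \frac{14 i \sqrt{11110}}{5}$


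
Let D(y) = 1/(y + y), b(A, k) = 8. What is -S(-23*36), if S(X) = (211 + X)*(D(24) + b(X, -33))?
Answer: 237545/48 ≈ 4948.9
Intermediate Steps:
D(y) = 1/(2*y)
S(X) = 81235/48 + 385*X/48 (S(X) = (211 + X)*((½)/24 + 8) = (211 + X)*((½)*(1/24) + 8) = (211 + X)*(1/48 + 8) = (211 + X)*(385/48) = 81235/48 + 385*X/48)
-S(-23*36) = -(81235/48 + 385*(-23*36)/48) = -(81235/48 + (385/48)*(-828)) = -(81235/48 - 26565/4) = -1*(-237545/48) = 237545/48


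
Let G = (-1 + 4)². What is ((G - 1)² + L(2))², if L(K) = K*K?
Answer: 4624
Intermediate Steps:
G = 9 (G = 3² = 9)
L(K) = K²
((G - 1)² + L(2))² = ((9 - 1)² + 2²)² = (8² + 4)² = (64 + 4)² = 68² = 4624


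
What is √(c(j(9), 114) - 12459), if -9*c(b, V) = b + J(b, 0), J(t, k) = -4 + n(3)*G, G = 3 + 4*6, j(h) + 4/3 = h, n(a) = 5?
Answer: I*√1010427/9 ≈ 111.69*I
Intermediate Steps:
j(h) = -4/3 + h
G = 27 (G = 3 + 24 = 27)
J(t, k) = 131 (J(t, k) = -4 + 5*27 = -4 + 135 = 131)
c(b, V) = -131/9 - b/9 (c(b, V) = -(b + 131)/9 = -(131 + b)/9 = -131/9 - b/9)
√(c(j(9), 114) - 12459) = √((-131/9 - (-4/3 + 9)/9) - 12459) = √((-131/9 - ⅑*23/3) - 12459) = √((-131/9 - 23/27) - 12459) = √(-416/27 - 12459) = √(-336809/27) = I*√1010427/9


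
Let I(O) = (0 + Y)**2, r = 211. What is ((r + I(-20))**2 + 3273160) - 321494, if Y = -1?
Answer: 2996610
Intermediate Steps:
I(O) = 1 (I(O) = (0 - 1)**2 = (-1)**2 = 1)
((r + I(-20))**2 + 3273160) - 321494 = ((211 + 1)**2 + 3273160) - 321494 = (212**2 + 3273160) - 321494 = (44944 + 3273160) - 321494 = 3318104 - 321494 = 2996610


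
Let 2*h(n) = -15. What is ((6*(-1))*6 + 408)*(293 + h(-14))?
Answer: 106206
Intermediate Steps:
h(n) = -15/2 (h(n) = (1/2)*(-15) = -15/2)
((6*(-1))*6 + 408)*(293 + h(-14)) = ((6*(-1))*6 + 408)*(293 - 15/2) = (-6*6 + 408)*(571/2) = (-36 + 408)*(571/2) = 372*(571/2) = 106206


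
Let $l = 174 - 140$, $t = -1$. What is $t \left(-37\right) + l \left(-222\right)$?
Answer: $-7511$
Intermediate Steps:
$l = 34$
$t \left(-37\right) + l \left(-222\right) = \left(-1\right) \left(-37\right) + 34 \left(-222\right) = 37 - 7548 = -7511$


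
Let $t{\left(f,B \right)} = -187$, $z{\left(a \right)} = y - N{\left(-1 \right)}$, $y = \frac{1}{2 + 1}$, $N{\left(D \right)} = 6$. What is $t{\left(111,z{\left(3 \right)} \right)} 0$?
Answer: $0$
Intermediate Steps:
$y = \frac{1}{3} \approx 0.33333$
$z{\left(a \right)} = - \frac{17}{3}$ ($z{\left(a \right)} = \frac{1}{3} - 6 = - \frac{17}{3}$)
$t{\left(111,z{\left(3 \right)} \right)} 0 = \left(-187\right) 0 = 0$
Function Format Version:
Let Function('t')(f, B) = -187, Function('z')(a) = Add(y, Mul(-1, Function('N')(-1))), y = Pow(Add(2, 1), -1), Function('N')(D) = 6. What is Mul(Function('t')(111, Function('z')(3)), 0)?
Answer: 0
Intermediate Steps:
y = Rational(1, 3) (y = Pow(3, -1) = Rational(1, 3) ≈ 0.33333)
Function('z')(a) = Rational(-17, 3) (Function('z')(a) = Add(Rational(1, 3), Mul(-1, 6)) = Add(Rational(1, 3), -6) = Rational(-17, 3))
Mul(Function('t')(111, Function('z')(3)), 0) = Mul(-187, 0) = 0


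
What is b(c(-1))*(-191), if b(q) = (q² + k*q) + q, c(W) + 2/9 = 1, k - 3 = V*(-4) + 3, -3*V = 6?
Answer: -189854/81 ≈ -2343.9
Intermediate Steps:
V = -2 (V = -⅓*6 = -2)
k = 14 (k = 3 + (-2*(-4) + 3) = 3 + (8 + 3) = 3 + 11 = 14)
c(W) = 7/9 (c(W) = -2/9 + 1 = 7/9)
b(q) = q² + 15*q (b(q) = (q² + 14*q) + q = q² + 15*q)
b(c(-1))*(-191) = (7*(15 + 7/9)/9)*(-191) = ((7/9)*(142/9))*(-191) = (994/81)*(-191) = -189854/81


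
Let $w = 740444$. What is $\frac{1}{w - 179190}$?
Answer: $\frac{1}{561254} \approx 1.7817 \cdot 10^{-6}$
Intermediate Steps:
$\frac{1}{w - 179190} = \frac{1}{740444 - 179190} = \frac{1}{561254}$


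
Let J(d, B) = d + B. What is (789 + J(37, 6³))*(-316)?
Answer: -329272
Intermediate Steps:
J(d, B) = B + d
(789 + J(37, 6³))*(-316) = (789 + (6³ + 37))*(-316) = (789 + (216 + 37))*(-316) = (789 + 253)*(-316) = 1042*(-316) = -329272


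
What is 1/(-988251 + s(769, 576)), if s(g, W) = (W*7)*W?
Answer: 1/1334181 ≈ 7.4952e-7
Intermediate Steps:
s(g, W) = 7*W² (s(g, W) = (7*W)*W = 7*W²)
1/(-988251 + s(769, 576)) = 1/(-988251 + 7*576²) = 1/(-988251 + 7*331776) = 1/(-988251 + 2322432) = 1/1334181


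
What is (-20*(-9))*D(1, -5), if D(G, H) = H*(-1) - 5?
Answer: 0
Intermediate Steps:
D(G, H) = -5 - H (D(G, H) = -H - 5 = -5 - H)
(-20*(-9))*D(1, -5) = (-20*(-9))*(-5 - 1*(-5)) = 180*(-5 + 5) = 180*0 = 0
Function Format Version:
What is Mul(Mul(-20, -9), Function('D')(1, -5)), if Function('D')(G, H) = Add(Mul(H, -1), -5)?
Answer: 0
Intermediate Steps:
Function('D')(G, H) = Add(-5, Mul(-1, H)) (Function('D')(G, H) = Add(Mul(-1, H), -5) = Add(-5, Mul(-1, H)))
Mul(Mul(-20, -9), Function('D')(1, -5)) = Mul(Mul(-20, -9), Add(-5, Mul(-1, -5))) = Mul(180, Add(-5, 5)) = Mul(180, 0) = 0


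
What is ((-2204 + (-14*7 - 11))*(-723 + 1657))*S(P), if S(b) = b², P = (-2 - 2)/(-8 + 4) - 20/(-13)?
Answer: -2352612438/169 ≈ -1.3921e+7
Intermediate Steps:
P = 33/13 (P = -4/(-4) - 20*(-1/13) = -4*(-¼) + 20/13 = 1 + 20/13 = 33/13 ≈ 2.5385)
((-2204 + (-14*7 - 11))*(-723 + 1657))*S(P) = ((-2204 + (-14*7 - 11))*(-723 + 1657))*(33/13)² = ((-2204 + (-98 - 11))*934)*(1089/169) = ((-2204 - 109)*934)*(1089/169) = -2313*934*(1089/169) = -2160342*1089/169 = -2352612438/169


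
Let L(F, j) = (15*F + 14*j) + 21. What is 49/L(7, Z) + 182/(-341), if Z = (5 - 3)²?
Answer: -2345/8866 ≈ -0.26449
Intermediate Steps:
Z = 4 (Z = 2² = 4)
L(F, j) = 21 + 14*j + 15*F (L(F, j) = (14*j + 15*F) + 21 = 21 + 14*j + 15*F)
49/L(7, Z) + 182/(-341) = 49/(21 + 14*4 + 15*7) + 182/(-341) = 49/(21 + 56 + 105) + 182*(-1/341) = 49/182 - 182/341 = 49*(1/182) - 182/341 = 7/26 - 182/341 = -2345/8866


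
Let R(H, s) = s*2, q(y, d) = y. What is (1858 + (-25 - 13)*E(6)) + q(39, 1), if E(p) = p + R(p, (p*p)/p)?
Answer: 1213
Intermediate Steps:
R(H, s) = 2*s
E(p) = 3*p (E(p) = p + 2*((p*p)/p) = p + 2*(p²/p) = p + 2*p = 3*p)
(1858 + (-25 - 13)*E(6)) + q(39, 1) = (1858 + (-25 - 13)*(3*6)) + 39 = (1858 - 38*18) + 39 = (1858 - 684) + 39 = 1174 + 39 = 1213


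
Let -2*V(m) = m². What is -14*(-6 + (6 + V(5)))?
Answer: 175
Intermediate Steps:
V(m) = -m²/2
-14*(-6 + (6 + V(5))) = -14*(-6 + (6 - ½*5²)) = -14*(-6 + (6 - ½*25)) = -14*(-6 + (6 - 25/2)) = -14*(-6 - 13/2) = -14*(-25/2) = 175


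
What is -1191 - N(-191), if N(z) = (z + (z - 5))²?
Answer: -150960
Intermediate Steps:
N(z) = (-5 + 2*z)² (N(z) = (z + (-5 + z))² = (-5 + 2*z)²)
-1191 - N(-191) = -1191 - (-5 + 2*(-191))² = -1191 - (-5 - 382)² = -1191 - 1*(-387)² = -1191 - 1*149769 = -1191 - 149769 = -150960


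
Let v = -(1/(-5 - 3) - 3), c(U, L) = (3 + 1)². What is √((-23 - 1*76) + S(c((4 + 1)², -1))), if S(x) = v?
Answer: I*√1534/4 ≈ 9.7916*I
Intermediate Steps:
c(U, L) = 16 (c(U, L) = 4² = 16)
v = 25/8 (v = -(1/(-8) - 3) = -(-⅛ - 3) = -1*(-25/8) = 25/8 ≈ 3.1250)
S(x) = 25/8
√((-23 - 1*76) + S(c((4 + 1)², -1))) = √((-23 - 1*76) + 25/8) = √((-23 - 76) + 25/8) = √(-99 + 25/8) = √(-767/8) = I*√1534/4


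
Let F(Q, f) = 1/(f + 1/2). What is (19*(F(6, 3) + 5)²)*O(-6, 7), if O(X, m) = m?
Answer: 26011/7 ≈ 3715.9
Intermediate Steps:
F(Q, f) = 1/(½ + f) (F(Q, f) = 1/(f + ½) = 1/(½ + f))
(19*(F(6, 3) + 5)²)*O(-6, 7) = (19*(2/(1 + 2*3) + 5)²)*7 = (19*(2/(1 + 6) + 5)²)*7 = (19*(2/7 + 5)²)*7 = (19*(37/7)²)*7 = (19*(1369/49))*7 = (26011/49)*7 = 26011/7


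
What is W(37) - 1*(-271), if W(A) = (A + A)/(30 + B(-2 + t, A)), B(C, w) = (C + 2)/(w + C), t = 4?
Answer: 160520/587 ≈ 273.46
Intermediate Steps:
B(C, w) = (2 + C)/(C + w)
W(A) = 2*A/(30 + 4/(2 + A)) (W(A) = (A + A)/(30 + (2 + (-2 + 4))/((-2 + 4) + A)) = (2*A)/(30 + (2 + 2)/(2 + A)) = (2*A)/(30 + 4/(2 + A)) = 2*A/(30 + 4/(2 + A)))
W(37) - 1*(-271) = 37*(2 + 37)/(32 + 15*37) - 1*(-271) = 37*39/(32 + 555) + 271 = 37*39/587 + 271 = 37*(1/587)*39 + 271 = 1443/587 + 271 = 160520/587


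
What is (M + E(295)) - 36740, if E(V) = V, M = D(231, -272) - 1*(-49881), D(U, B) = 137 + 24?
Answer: 13597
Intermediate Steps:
D(U, B) = 161
M = 50042 (M = 161 - 1*(-49881) = 161 + 49881 = 50042)
(M + E(295)) - 36740 = (50042 + 295) - 36740 = 50337 - 36740 = 13597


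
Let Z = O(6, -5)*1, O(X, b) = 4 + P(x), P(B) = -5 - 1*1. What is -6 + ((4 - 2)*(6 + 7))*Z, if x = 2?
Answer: -58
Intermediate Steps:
P(B) = -6 (P(B) = -5 - 1 = -6)
O(X, b) = -2 (O(X, b) = 4 - 6 = -2)
Z = -2 (Z = -2*1 = -2)
-6 + ((4 - 2)*(6 + 7))*Z = -6 + ((4 - 2)*(6 + 7))*(-2) = -6 + (2*13)*(-2) = -6 + 26*(-2) = -6 - 52 = -58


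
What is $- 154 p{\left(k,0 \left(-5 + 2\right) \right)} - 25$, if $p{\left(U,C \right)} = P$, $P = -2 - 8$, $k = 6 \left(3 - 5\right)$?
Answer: $1515$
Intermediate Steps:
$k = -12$ ($k = 6 \left(-2\right) = -12$)
$P = -10$
$p{\left(U,C \right)} = -10$
$- 154 p{\left(k,0 \left(-5 + 2\right) \right)} - 25 = \left(-154\right) \left(-10\right) - 25 = 1540 - 25 = 1515$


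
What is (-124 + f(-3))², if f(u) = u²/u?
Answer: 16129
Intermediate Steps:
f(u) = u
(-124 + f(-3))² = (-124 - 3)² = (-127)² = 16129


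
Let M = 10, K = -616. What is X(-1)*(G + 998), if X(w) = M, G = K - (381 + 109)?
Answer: -1080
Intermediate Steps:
G = -1106 (G = -616 - (381 + 109) = -616 - 1*490 = -616 - 490 = -1106)
X(w) = 10
X(-1)*(G + 998) = 10*(-1106 + 998) = 10*(-108) = -1080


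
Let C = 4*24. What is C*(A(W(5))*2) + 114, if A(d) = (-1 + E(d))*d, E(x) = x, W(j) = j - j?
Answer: 114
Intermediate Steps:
W(j) = 0
A(d) = d*(-1 + d) (A(d) = (-1 + d)*d = d*(-1 + d))
C = 96
C*(A(W(5))*2) + 114 = 96*((0*(-1 + 0))*2) + 114 = 96*((0*(-1))*2) + 114 = 96*(0*2) + 114 = 96*0 + 114 = 0 + 114 = 114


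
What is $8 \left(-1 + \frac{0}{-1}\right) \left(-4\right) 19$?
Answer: $608$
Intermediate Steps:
$8 \left(-1 + \frac{0}{-1}\right) \left(-4\right) 19 = 8 \left(-1 + 0 \left(-1\right)\right) \left(-4\right) 19 = 8 \left(-1 + 0\right) \left(-4\right) 19 = 8 \left(-1\right) \left(-4\right) 19 = 8 \cdot 4 \cdot 19 = 8 \cdot 76 = 608$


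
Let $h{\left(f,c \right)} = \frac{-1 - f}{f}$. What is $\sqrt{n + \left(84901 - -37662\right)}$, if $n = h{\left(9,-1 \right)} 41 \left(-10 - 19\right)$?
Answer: $\frac{\sqrt{1114957}}{3} \approx 351.97$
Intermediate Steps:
$h{\left(f,c \right)} = \frac{-1 - f}{f}$
$n = \frac{11890}{9}$ ($n = \frac{-1 - 9}{9} \cdot 41 \left(-10 - 19\right) = \frac{1}{9} \left(-10\right) 41 \left(-29\right) = \left(- \frac{10}{9}\right) 41 \left(-29\right) = \left(- \frac{410}{9}\right) \left(-29\right) = \frac{11890}{9} \approx 1321.1$)
$\sqrt{n + \left(84901 - -37662\right)} = \sqrt{\frac{11890}{9} + \left(84901 - -37662\right)} = \sqrt{\frac{11890}{9} + \left(84901 + 37662\right)} = \sqrt{\frac{11890}{9} + 122563} = \sqrt{\frac{1114957}{9}} = \frac{\sqrt{1114957}}{3}$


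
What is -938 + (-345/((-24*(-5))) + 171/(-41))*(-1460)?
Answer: 766599/82 ≈ 9348.8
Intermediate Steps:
-938 + (-345/((-24*(-5))) + 171/(-41))*(-1460) = -938 + (-345/120 + 171*(-1/41))*(-1460) = -938 + (-345*1/120 - 171/41)*(-1460) = -938 + (-23/8 - 171/41)*(-1460) = -938 - 2311/328*(-1460) = -938 + 843515/82 = 766599/82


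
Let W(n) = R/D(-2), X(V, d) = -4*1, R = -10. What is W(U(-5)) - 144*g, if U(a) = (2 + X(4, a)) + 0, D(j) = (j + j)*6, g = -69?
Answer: 119237/12 ≈ 9936.4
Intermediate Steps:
D(j) = 12*j (D(j) = (2*j)*6 = 12*j)
X(V, d) = -4
U(a) = -2 (U(a) = (2 - 4) + 0 = -2 + 0 = -2)
W(n) = 5/12 (W(n) = -10/(12*(-2)) = -10/(-24) = -10*(-1/24) = 5/12)
W(U(-5)) - 144*g = 5/12 - 144*(-69) = 5/12 + 9936 = 119237/12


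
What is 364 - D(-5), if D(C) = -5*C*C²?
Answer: -261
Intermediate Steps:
D(C) = -5*C³
364 - D(-5) = 364 - (-5)*(-5)³ = 364 - (-5)*(-125) = 364 - 1*625 = 364 - 625 = -261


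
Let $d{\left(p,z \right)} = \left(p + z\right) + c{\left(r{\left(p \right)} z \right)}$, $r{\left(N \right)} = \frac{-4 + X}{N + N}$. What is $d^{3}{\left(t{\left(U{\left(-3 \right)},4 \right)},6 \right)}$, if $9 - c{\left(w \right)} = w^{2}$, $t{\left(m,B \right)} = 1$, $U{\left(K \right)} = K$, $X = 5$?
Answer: $343$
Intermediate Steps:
$r{\left(N \right)} = \frac{1}{2 N}$ ($r{\left(N \right)} = \frac{-4 + 5}{N + N} = 1 \frac{1}{2 N} = \frac{1}{2 N}$)
$c{\left(w \right)} = 9 - w^{2}$
$d{\left(p,z \right)} = 9 + p + z - \frac{z^{2}}{4 p^{2}}$ ($d{\left(p,z \right)} = \left(p + z\right) - \left(-9 + \left(\frac{1}{2 p} z\right)^{2}\right) = \left(p + z\right) - \left(-9 + \left(\frac{z}{2 p}\right)^{2}\right) = \left(p + z\right) + \left(9 - \frac{z^{2}}{4 p^{2}}\right) = 9 + p + z - \frac{z^{2}}{4 p^{2}}$)
$d^{3}{\left(t{\left(U{\left(-3 \right)},4 \right)},6 \right)} = \left(9 + 1 + 6 - \frac{6^{2}}{4 \cdot 1}\right)^{3} = \left(9 + 1 + 6 - \frac{1}{4} \cdot 36\right)^{3} = \left(9 + 1 + 6 - 9\right)^{3} = 7^{3} = 343$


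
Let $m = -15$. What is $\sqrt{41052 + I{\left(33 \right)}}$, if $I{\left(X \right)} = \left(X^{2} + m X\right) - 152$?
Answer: $\sqrt{41494} \approx 203.7$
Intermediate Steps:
$I{\left(X \right)} = -152 + X^{2} - 15 X$ ($I{\left(X \right)} = \left(X^{2} - 15 X\right) - 152 = -152 + X^{2} - 15 X$)
$\sqrt{41052 + I{\left(33 \right)}} = \sqrt{41052 - \left(647 - 1089\right)} = \sqrt{41052 - -442} = \sqrt{41052 + 442} = \sqrt{41494}$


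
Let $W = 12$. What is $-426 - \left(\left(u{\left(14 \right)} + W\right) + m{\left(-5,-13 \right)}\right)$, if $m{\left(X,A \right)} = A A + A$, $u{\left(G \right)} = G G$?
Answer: $-790$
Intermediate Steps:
$u{\left(G \right)} = G^{2}$
$m{\left(X,A \right)} = A + A^{2}$ ($m{\left(X,A \right)} = A^{2} + A = A + A^{2}$)
$-426 - \left(\left(u{\left(14 \right)} + W\right) + m{\left(-5,-13 \right)}\right) = -426 - \left(\left(14^{2} + 12\right) - 13 \left(1 - 13\right)\right) = -426 - \left(\left(196 + 12\right) - -156\right) = -426 - \left(208 + 156\right) = -426 - 364 = -790$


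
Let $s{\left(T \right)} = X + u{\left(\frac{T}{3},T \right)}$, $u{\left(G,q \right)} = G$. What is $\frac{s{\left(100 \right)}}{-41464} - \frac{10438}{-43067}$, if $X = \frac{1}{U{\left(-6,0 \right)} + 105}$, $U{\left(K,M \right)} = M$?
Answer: $\frac{15097783931}{62500553080} \approx 0.24156$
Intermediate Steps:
$X = \frac{1}{105}$ ($X = \frac{1}{0 + 105} = \frac{1}{105} \approx 0.0095238$)
$s{\left(T \right)} = \frac{1}{105} + \frac{T}{3}$
$\frac{s{\left(100 \right)}}{-41464} - \frac{10438}{-43067} = \frac{\frac{1}{105} + \frac{1}{3} \cdot 100}{-41464} - \frac{10438}{-43067} = \left(\frac{1}{105} + \frac{100}{3}\right) \left(- \frac{1}{41464}\right) - - \frac{10438}{43067} = \frac{1167}{35} \left(- \frac{1}{41464}\right) + \frac{10438}{43067} = - \frac{1167}{1451240} + \frac{10438}{43067} = \frac{15097783931}{62500553080}$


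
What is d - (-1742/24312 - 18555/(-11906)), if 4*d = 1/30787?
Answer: -1656211900741/1113945516858 ≈ -1.4868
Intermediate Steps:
d = 1/123148 (d = (¼)/30787 = (¼)*(1/30787) = 1/123148 ≈ 8.1203e-6)
d - (-1742/24312 - 18555/(-11906)) = 1/123148 - (-1742/24312 - 18555/(-11906)) = 1/123148 - (-1742*1/24312 - 18555*(-1/11906)) = 1/123148 - (-871/12156 + 18555/11906) = 1/123148 - 1*107592227/72364668 = 1/123148 - 107592227/72364668 = -1656211900741/1113945516858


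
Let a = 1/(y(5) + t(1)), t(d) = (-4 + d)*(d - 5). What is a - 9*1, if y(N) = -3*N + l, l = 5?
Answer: -17/2 ≈ -8.5000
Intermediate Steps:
t(d) = (-5 + d)*(-4 + d) (t(d) = (-4 + d)*(-5 + d) = (-5 + d)*(-4 + d))
y(N) = 5 - 3*N (y(N) = -3*N + 5 = 5 - 3*N)
a = 1/2 (a = 1/((5 - 3*5) + (20 + 1**2 - 9*1)) = 1/((5 - 15) + (20 + 1 - 9)) = 1/(-10 + 12) = 1/2 ≈ 0.50000)
a - 9*1 = 1/2 - 9*1 = 1/2 - 9 = -17/2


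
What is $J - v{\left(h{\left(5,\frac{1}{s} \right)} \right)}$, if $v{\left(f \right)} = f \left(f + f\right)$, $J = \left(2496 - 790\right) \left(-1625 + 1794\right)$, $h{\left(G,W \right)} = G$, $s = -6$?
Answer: $288264$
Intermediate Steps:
$J = 288314$ ($J = 1706 \cdot 169 = 288314$)
$v{\left(f \right)} = 2 f^{2}$ ($v{\left(f \right)} = f 2 f = 2 f^{2}$)
$J - v{\left(h{\left(5,\frac{1}{s} \right)} \right)} = 288314 - 2 \cdot 5^{2} = 288314 - 2 \cdot 25 = 288314 - 50 = 288264$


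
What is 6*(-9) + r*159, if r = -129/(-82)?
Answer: 16083/82 ≈ 196.13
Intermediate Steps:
r = 129/82 (r = -129*(-1/82) = 129/82 ≈ 1.5732)
6*(-9) + r*159 = 6*(-9) + (129/82)*159 = -54 + 20511/82 = 16083/82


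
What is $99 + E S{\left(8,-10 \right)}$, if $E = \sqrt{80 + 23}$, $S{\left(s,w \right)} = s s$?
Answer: $99 + 64 \sqrt{103} \approx 748.53$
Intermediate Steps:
$S{\left(s,w \right)} = s^{2}$
$E = \sqrt{103} \approx 10.149$
$99 + E S{\left(8,-10 \right)} = 99 + \sqrt{103} \cdot 8^{2} = 99 + \sqrt{103} \cdot 64 = 99 + 64 \sqrt{103}$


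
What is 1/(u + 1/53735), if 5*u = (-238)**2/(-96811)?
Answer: -42992885/5030217 ≈ -8.5469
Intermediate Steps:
u = -56644/484055 (u = ((-238)**2/(-96811))/5 = (56644*(-1/96811))/5 = (1/5)*(-56644/96811) = -56644/484055 ≈ -0.11702)
1/(u + 1/53735) = 1/(-56644/484055 + 1/53735) = 1/(-5030217/42992885) = -42992885/5030217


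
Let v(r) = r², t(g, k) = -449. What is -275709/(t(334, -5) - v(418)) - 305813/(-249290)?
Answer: 40767225753/14556292390 ≈ 2.8007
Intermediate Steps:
-275709/(t(334, -5) - v(418)) - 305813/(-249290) = -275709/(-449 - 1*418²) - 305813/(-249290) = -275709/(-449 - 1*174724) - 305813*(-1/249290) = -275709/(-449 - 174724) + 305813/249290 = -275709/(-175173) + 305813/249290 = -275709*(-1/175173) + 305813/249290 = 91903/58391 + 305813/249290 = 40767225753/14556292390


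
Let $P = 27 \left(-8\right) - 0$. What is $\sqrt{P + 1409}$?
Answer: $\sqrt{1193} \approx 34.54$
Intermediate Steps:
$P = -216$ ($P = -216 + \left(-10 + 10\right) = -216 + 0 = -216$)
$\sqrt{P + 1409} = \sqrt{-216 + 1409} = \sqrt{1193}$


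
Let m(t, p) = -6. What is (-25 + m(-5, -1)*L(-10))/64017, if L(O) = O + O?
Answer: 95/64017 ≈ 0.0014840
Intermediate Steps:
L(O) = 2*O
(-25 + m(-5, -1)*L(-10))/64017 = (-25 - 12*(-10))/64017 = (-25 - 6*(-20))*(1/64017) = (-25 + 120)*(1/64017) = 95*(1/64017) = 95/64017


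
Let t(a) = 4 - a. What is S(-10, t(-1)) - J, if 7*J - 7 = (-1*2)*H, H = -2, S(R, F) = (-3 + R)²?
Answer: 1172/7 ≈ 167.43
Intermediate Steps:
J = 11/7 (J = 1 + (-1*2*(-2))/7 = 1 + (-2*(-2))/7 = 1 + (⅐)*4 = 1 + 4/7 = 11/7 ≈ 1.5714)
S(-10, t(-1)) - J = (-3 - 10)² - 1*11/7 = (-13)² - 11/7 = 169 - 11/7 = 1172/7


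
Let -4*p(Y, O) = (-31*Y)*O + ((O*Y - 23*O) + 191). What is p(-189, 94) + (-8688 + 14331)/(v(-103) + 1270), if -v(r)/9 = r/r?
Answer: -669579777/5044 ≈ -1.3275e+5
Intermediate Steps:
v(r) = -9 (v(r) = -9*r/r = -9*1 = -9)
p(Y, O) = -191/4 + 23*O/4 + 15*O*Y/2 (p(Y, O) = -((-31*Y)*O + ((O*Y - 23*O) + 191))/4 = -(-31*O*Y + ((-23*O + O*Y) + 191))/4 = -(-31*O*Y + (191 - 23*O + O*Y))/4 = -(191 - 23*O - 30*O*Y)/4 = -191/4 + 23*O/4 + 15*O*Y/2)
p(-189, 94) + (-8688 + 14331)/(v(-103) + 1270) = (-191/4 + (23/4)*94 + (15/2)*94*(-189)) + (-8688 + 14331)/(-9 + 1270) = (-191/4 + 1081/2 - 133245) + 5643/1261 = -531009/4 + 5643*(1/1261) = -531009/4 + 5643/1261 = -669579777/5044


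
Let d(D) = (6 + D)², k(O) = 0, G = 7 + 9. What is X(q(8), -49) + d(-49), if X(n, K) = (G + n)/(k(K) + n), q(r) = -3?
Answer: 5534/3 ≈ 1844.7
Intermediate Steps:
G = 16
X(n, K) = (16 + n)/n (X(n, K) = (16 + n)/(0 + n) = (16 + n)/n)
X(q(8), -49) + d(-49) = (16 - 3)/(-3) + (6 - 49)² = -⅓*13 + (-43)² = -13/3 + 1849 = 5534/3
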